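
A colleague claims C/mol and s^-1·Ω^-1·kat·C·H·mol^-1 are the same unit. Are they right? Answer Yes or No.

No

Left side:
  C = s·A.
  Combining: C·mol⁻¹ = (s·A) · mol⁻¹ = s·A·mol⁻¹.
Right side:
  Ω = kg·m²·s⁻³·A⁻².
  So Ω⁻¹ = kg⁻¹·m⁻²·s³·A².
  kat = s⁻¹·mol.
  C = s·A.
  H = kg·m²·s⁻²·A⁻².
  Combining: s⁻¹·Ω⁻¹·kat·C·H·mol⁻¹ = s⁻¹ · (kg⁻¹·m⁻²·s³·A²) · (s⁻¹·mol) · (s·A) · (kg·m²·s⁻²·A⁻²) · mol⁻¹ = A.
Left is s·A·mol⁻¹; right is A — different.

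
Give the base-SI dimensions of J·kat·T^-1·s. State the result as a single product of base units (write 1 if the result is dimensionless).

m²·A·mol

J = kg·m²·s⁻².
kat = s⁻¹·mol.
T = kg·s⁻²·A⁻¹.
So T⁻¹ = kg⁻¹·s²·A.
Combining: J·kat·T⁻¹·s = (kg·m²·s⁻²) · (s⁻¹·mol) · (kg⁻¹·s²·A) · s = m²·A·mol.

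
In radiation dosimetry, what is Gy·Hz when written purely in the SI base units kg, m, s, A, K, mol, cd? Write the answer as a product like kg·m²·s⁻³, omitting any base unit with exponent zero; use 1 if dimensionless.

m²·s⁻³

Gy = J/kg (absorbed dose = energy per mass),
    = m²·s⁻².
Hz = 1/s = s⁻¹ (frequency is cycles per second).
Combining: Gy·Hz = (m²·s⁻²) · s⁻¹ = m²·s⁻³.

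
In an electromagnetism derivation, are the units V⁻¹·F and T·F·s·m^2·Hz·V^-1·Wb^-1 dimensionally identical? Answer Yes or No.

Yes

Left side:
  V = W/A (potential = power per current),
      = kg·m²·s⁻³·A⁻¹.
  So V⁻¹ = kg⁻¹·m⁻²·s³·A.
  F = C/V (capacitance = charge per voltage),
      = A·s/(kg·m²·s⁻³·A⁻¹) (substituting C and V),
      = kg⁻¹·m⁻²·s⁴·A².
  Combining: V⁻¹·F = (kg⁻¹·m⁻²·s³·A) · (kg⁻¹·m⁻²·s⁴·A²) = kg⁻²·m⁻⁴·s⁷·A³.
Right side:
  T = Wb/m² (flux density = flux per area),
      = kg·s⁻²·A⁻¹.
  F = C/V (capacitance = charge per voltage),
      = A·s/(kg·m²·s⁻³·A⁻¹) (substituting C and V),
      = kg⁻¹·m⁻²·s⁴·A².
  Hz = 1/s = s⁻¹ (frequency is cycles per second).
  V = W/A (potential = power per current),
      = kg·m²·s⁻³·A⁻¹.
  So V⁻¹ = kg⁻¹·m⁻²·s³·A.
  Wb = V·s (flux: a volt is a weber per second),
      = kg·m²·s⁻²·A⁻¹.
  So Wb⁻¹ = kg⁻¹·m⁻²·s²·A.
  Combining: T·F·s·m²·Hz·V⁻¹·Wb⁻¹ = (kg·s⁻²·A⁻¹) · (kg⁻¹·m⁻²·s⁴·A²) · s · m² · s⁻¹ · (kg⁻¹·m⁻²·s³·A) · (kg⁻¹·m⁻²·s²·A) = kg⁻²·m⁻⁴·s⁷·A³.
Both reduce to kg⁻²·m⁻⁴·s⁷·A³.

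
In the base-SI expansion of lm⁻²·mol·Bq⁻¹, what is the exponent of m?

0

lm = cd·sr = cd (luminous flux; sr is dimensionless).
So lm⁻² = cd⁻².
Bq = 1/s = s⁻¹ (activity is decays per second).
So Bq⁻¹ = s.
Combining: lm⁻²·mol·Bq⁻¹ = cd⁻² · mol · s = s·mol·cd⁻².
The exponent of m is 0.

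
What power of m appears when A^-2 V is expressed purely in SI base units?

2

V = W/A (potential = power per current),
    = kg·m²·s⁻³·A⁻¹.
Combining: A⁻²·V = A⁻² · (kg·m²·s⁻³·A⁻¹) = kg·m²·s⁻³·A⁻³.
The exponent of m is 2.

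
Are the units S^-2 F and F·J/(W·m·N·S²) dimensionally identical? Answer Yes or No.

No

Left side:
  S = kg⁻¹·m⁻²·s³·A².
  So S⁻² = kg²·m⁴·s⁻⁶·A⁻⁴.
  F = kg⁻¹·m⁻²·s⁴·A².
  Combining: S⁻²·F = (kg²·m⁴·s⁻⁶·A⁻⁴) · (kg⁻¹·m⁻²·s⁴·A²) = kg·m²·s⁻²·A⁻².
Right side:
  F = C/V (capacitance = charge per voltage),
      = A·s/(kg·m²·s⁻³·A⁻¹) (substituting C and V),
      = kg⁻¹·m⁻²·s⁴·A².
  W = J/s (power = energy per time),
      = kg·m²·s⁻³.
  So W⁻¹ = kg⁻¹·m⁻²·s³.
  J = N·m (work = force × distance),
      = kg·m²·s⁻².
  N = kg·m/s² = kg·m·s⁻² (force = mass × acceleration).
  So N⁻¹ = kg⁻¹·m⁻¹·s².
  S = 1/Ω (conductance is reciprocal resistance),
      = kg⁻¹·m⁻²·s³·A².
  So S⁻² = kg²·m⁴·s⁻⁶·A⁻⁴.
  Combining: F·W⁻¹·m⁻¹·J·N⁻¹·S⁻² = (kg⁻¹·m⁻²·s⁴·A²) · (kg⁻¹·m⁻²·s³) · m⁻¹ · (kg·m²·s⁻²) · (kg⁻¹·m⁻¹·s²) · (kg²·m⁴·s⁻⁶·A⁻⁴) = s·A⁻².
Left is kg·m²·s⁻²·A⁻²; right is s·A⁻² — different.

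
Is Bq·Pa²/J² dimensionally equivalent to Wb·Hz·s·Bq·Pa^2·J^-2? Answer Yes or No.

Left side:
  J = kg·m²·s⁻².
  So J⁻² = kg⁻²·m⁻⁴·s⁴.
  Bq = s⁻¹.
  Pa = kg·m⁻¹·s⁻².
  So Pa² = kg²·m⁻²·s⁻⁴.
  Combining: J⁻²·Bq·Pa² = (kg⁻²·m⁻⁴·s⁴) · s⁻¹ · (kg²·m⁻²·s⁻⁴) = m⁻⁶·s⁻¹.
Right side:
  Wb = V·s (flux: a volt is a weber per second),
      = kg·m²·s⁻²·A⁻¹.
  Hz = 1/s = s⁻¹ (frequency is cycles per second).
  Bq = 1/s = s⁻¹ (activity is decays per second).
  Pa = N/m² (pressure = force per area),
      = kg·m⁻¹·s⁻².
  So Pa² = kg²·m⁻²·s⁻⁴.
  J = N·m (work = force × distance),
      = kg·m²·s⁻².
  So J⁻² = kg⁻²·m⁻⁴·s⁴.
  Combining: Wb·Hz·s·Bq·Pa²·J⁻² = (kg·m²·s⁻²·A⁻¹) · s⁻¹ · s · s⁻¹ · (kg²·m⁻²·s⁻⁴) · (kg⁻²·m⁻⁴·s⁴) = kg·m⁻⁴·s⁻³·A⁻¹.
Left is m⁻⁶·s⁻¹; right is kg·m⁻⁴·s⁻³·A⁻¹ — different.

No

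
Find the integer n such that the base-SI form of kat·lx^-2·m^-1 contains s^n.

-1

kat = mol/s = s⁻¹·mol (catalytic activity).
lx = lm/m² (illuminance = luminous flux per area),
    = m⁻²·cd.
So lx⁻² = m⁴·cd⁻².
Combining: kat·lx⁻²·m⁻¹ = (s⁻¹·mol) · (m⁴·cd⁻²) · m⁻¹ = m³·s⁻¹·mol·cd⁻².
The exponent of s is -1.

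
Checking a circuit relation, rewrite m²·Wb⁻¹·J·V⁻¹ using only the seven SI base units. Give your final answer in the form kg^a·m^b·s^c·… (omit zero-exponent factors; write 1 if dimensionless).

kg⁻¹·s³·A²

Wb = V·s (flux: a volt is a weber per second),
    = kg·m²·s⁻²·A⁻¹.
So Wb⁻¹ = kg⁻¹·m⁻²·s²·A.
J = N·m (work = force × distance),
    = kg·m²·s⁻².
V = W/A (potential = power per current),
    = kg·m²·s⁻³·A⁻¹.
So V⁻¹ = kg⁻¹·m⁻²·s³·A.
Combining: m²·Wb⁻¹·J·V⁻¹ = m² · (kg⁻¹·m⁻²·s²·A) · (kg·m²·s⁻²) · (kg⁻¹·m⁻²·s³·A) = kg⁻¹·s³·A².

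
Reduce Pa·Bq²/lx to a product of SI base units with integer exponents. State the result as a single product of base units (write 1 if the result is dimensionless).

lx = lm/m² (illuminance = luminous flux per area),
    = m⁻²·cd.
So lx⁻¹ = m²·cd⁻¹.
Pa = N/m² (pressure = force per area),
    = kg·m⁻¹·s⁻².
Bq = 1/s = s⁻¹ (activity is decays per second).
So Bq² = s⁻².
Combining: lx⁻¹·Pa·Bq² = (m²·cd⁻¹) · (kg·m⁻¹·s⁻²) · s⁻² = kg·m·s⁻⁴·cd⁻¹.

kg·m·s⁻⁴·cd⁻¹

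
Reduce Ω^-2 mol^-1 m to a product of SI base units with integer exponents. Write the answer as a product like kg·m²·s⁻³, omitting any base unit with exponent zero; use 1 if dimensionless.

Ω = V/A (resistance = voltage per current),
    = kg·m²·s⁻³·A⁻².
So Ω⁻² = kg⁻²·m⁻⁴·s⁶·A⁴.
Combining: Ω⁻²·mol⁻¹·m = (kg⁻²·m⁻⁴·s⁶·A⁴) · mol⁻¹ · m = kg⁻²·m⁻³·s⁶·A⁴·mol⁻¹.

kg⁻²·m⁻³·s⁶·A⁴·mol⁻¹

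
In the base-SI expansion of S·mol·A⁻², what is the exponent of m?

S = 1/Ω (conductance is reciprocal resistance),
    = kg⁻¹·m⁻²·s³·A².
Combining: S·mol·A⁻² = (kg⁻¹·m⁻²·s³·A²) · mol · A⁻² = kg⁻¹·m⁻²·s³·mol.
The exponent of m is -2.

-2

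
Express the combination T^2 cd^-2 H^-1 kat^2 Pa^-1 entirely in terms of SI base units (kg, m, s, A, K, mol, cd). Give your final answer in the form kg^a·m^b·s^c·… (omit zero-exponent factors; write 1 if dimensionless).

m⁻¹·s⁻²·mol²·cd⁻²

T = Wb/m² (flux density = flux per area),
    = kg·s⁻²·A⁻¹.
So T² = kg²·s⁻⁴·A⁻².
H = Wb/A (inductance = flux per current),
    = kg·m²·s⁻²·A⁻².
So H⁻¹ = kg⁻¹·m⁻²·s²·A².
kat = mol/s = s⁻¹·mol (catalytic activity).
So kat² = s⁻²·mol².
Pa = N/m² (pressure = force per area),
    = kg·m⁻¹·s⁻².
So Pa⁻¹ = kg⁻¹·m·s².
Combining: T²·cd⁻²·H⁻¹·kat²·Pa⁻¹ = (kg²·s⁻⁴·A⁻²) · cd⁻² · (kg⁻¹·m⁻²·s²·A²) · (s⁻²·mol²) · (kg⁻¹·m·s²) = m⁻¹·s⁻²·mol²·cd⁻².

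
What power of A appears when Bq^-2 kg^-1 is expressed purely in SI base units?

Bq = s⁻¹.
So Bq⁻² = s².
Combining: Bq⁻²·kg⁻¹ = s² · kg⁻¹ = kg⁻¹·s².
The exponent of A is 0.

0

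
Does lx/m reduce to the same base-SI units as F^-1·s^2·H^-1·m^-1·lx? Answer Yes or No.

Left side:
  lx = lm/m² (illuminance = luminous flux per area),
      = m⁻²·cd.
  Combining: lx·m⁻¹ = (m⁻²·cd) · m⁻¹ = m⁻³·cd.
Right side:
  F = kg⁻¹·m⁻²·s⁴·A².
  So F⁻¹ = kg·m²·s⁻⁴·A⁻².
  H = kg·m²·s⁻²·A⁻².
  So H⁻¹ = kg⁻¹·m⁻²·s²·A².
  lx = m⁻²·cd.
  Combining: F⁻¹·s²·H⁻¹·m⁻¹·lx = (kg·m²·s⁻⁴·A⁻²) · s² · (kg⁻¹·m⁻²·s²·A²) · m⁻¹ · (m⁻²·cd) = m⁻³·cd.
Both reduce to m⁻³·cd.

Yes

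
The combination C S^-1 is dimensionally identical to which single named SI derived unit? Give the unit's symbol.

Wb

C = A·s = s·A (charge = current × time).
S = 1/Ω (conductance is reciprocal resistance),
    = kg⁻¹·m⁻²·s³·A².
So S⁻¹ = kg·m²·s⁻³·A⁻².
Combining: C·S⁻¹ = (s·A) · (kg·m²·s⁻³·A⁻²) = kg·m²·s⁻²·A⁻¹.
kg·m²·s⁻²·A⁻¹ is the base-SI form of the weber.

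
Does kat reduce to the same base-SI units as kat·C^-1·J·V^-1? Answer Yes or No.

Yes

Left side:
  kat = mol/s = s⁻¹·mol (catalytic activity).
Right side:
  kat = mol/s = s⁻¹·mol (catalytic activity).
  C = A·s = s·A (charge = current × time).
  So C⁻¹ = s⁻¹·A⁻¹.
  J = N·m (work = force × distance),
      = kg·m²·s⁻².
  V = W/A (potential = power per current),
      = kg·m²·s⁻³·A⁻¹.
  So V⁻¹ = kg⁻¹·m⁻²·s³·A.
  Combining: kat·C⁻¹·J·V⁻¹ = (s⁻¹·mol) · (s⁻¹·A⁻¹) · (kg·m²·s⁻²) · (kg⁻¹·m⁻²·s³·A) = s⁻¹·mol.
Both reduce to s⁻¹·mol.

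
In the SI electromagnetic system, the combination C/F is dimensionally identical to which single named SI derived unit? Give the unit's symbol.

F = C/V (capacitance = charge per voltage),
    = A·s/(kg·m²·s⁻³·A⁻¹) (substituting C and V),
    = kg⁻¹·m⁻²·s⁴·A².
So F⁻¹ = kg·m²·s⁻⁴·A⁻².
C = A·s = s·A (charge = current × time).
Combining: F⁻¹·C = (kg·m²·s⁻⁴·A⁻²) · (s·A) = kg·m²·s⁻³·A⁻¹.
kg·m²·s⁻³·A⁻¹ is the base-SI form of the volt.

V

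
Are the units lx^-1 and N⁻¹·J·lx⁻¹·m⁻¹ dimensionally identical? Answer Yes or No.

Left side:
  lx = m⁻²·cd.
  So lx⁻¹ = m²·cd⁻¹.
Right side:
  N = kg·m·s⁻².
  So N⁻¹ = kg⁻¹·m⁻¹·s².
  J = kg·m²·s⁻².
  lx = m⁻²·cd.
  So lx⁻¹ = m²·cd⁻¹.
  Combining: N⁻¹·J·lx⁻¹·m⁻¹ = (kg⁻¹·m⁻¹·s²) · (kg·m²·s⁻²) · (m²·cd⁻¹) · m⁻¹ = m²·cd⁻¹.
Both reduce to m²·cd⁻¹.

Yes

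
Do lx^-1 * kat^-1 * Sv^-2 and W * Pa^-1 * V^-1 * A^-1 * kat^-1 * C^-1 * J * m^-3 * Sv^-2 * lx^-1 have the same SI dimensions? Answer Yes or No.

No

Left side:
  lx = m⁻²·cd.
  So lx⁻¹ = m²·cd⁻¹.
  kat = s⁻¹·mol.
  So kat⁻¹ = s·mol⁻¹.
  Sv = m²·s⁻².
  So Sv⁻² = m⁻⁴·s⁴.
  Combining: lx⁻¹·kat⁻¹·Sv⁻² = (m²·cd⁻¹) · (s·mol⁻¹) · (m⁻⁴·s⁴) = m⁻²·s⁵·mol⁻¹·cd⁻¹.
Right side:
  W = J/s (power = energy per time),
      = kg·m²·s⁻³.
  Pa = N/m² (pressure = force per area),
      = kg·m⁻¹·s⁻².
  So Pa⁻¹ = kg⁻¹·m·s².
  V = W/A (potential = power per current),
      = kg·m²·s⁻³·A⁻¹.
  So V⁻¹ = kg⁻¹·m⁻²·s³·A.
  kat = mol/s = s⁻¹·mol (catalytic activity).
  So kat⁻¹ = s·mol⁻¹.
  C = A·s = s·A (charge = current × time).
  So C⁻¹ = s⁻¹·A⁻¹.
  J = N·m (work = force × distance),
      = kg·m²·s⁻².
  Sv = J/kg (equivalent dose = energy per mass),
      = m²·s⁻².
  So Sv⁻² = m⁻⁴·s⁴.
  lx = lm/m² (illuminance = luminous flux per area),
      = m⁻²·cd.
  So lx⁻¹ = m²·cd⁻¹.
  Combining: W·Pa⁻¹·V⁻¹·A⁻¹·kat⁻¹·C⁻¹·J·m⁻³·Sv⁻²·lx⁻¹ = (kg·m²·s⁻³) · (kg⁻¹·m·s²) · (kg⁻¹·m⁻²·s³·A) · A⁻¹ · (s·mol⁻¹) · (s⁻¹·A⁻¹) · (kg·m²·s⁻²) · m⁻³ · (m⁻⁴·s⁴) · (m²·cd⁻¹) = m⁻²·s⁴·A⁻¹·mol⁻¹·cd⁻¹.
Left is m⁻²·s⁵·mol⁻¹·cd⁻¹; right is m⁻²·s⁴·A⁻¹·mol⁻¹·cd⁻¹ — different.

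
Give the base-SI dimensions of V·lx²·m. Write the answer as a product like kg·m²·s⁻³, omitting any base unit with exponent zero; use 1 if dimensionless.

kg·m⁻¹·s⁻³·A⁻¹·cd²

V = kg·m²·s⁻³·A⁻¹.
lx = m⁻²·cd.
So lx² = m⁻⁴·cd².
Combining: V·lx²·m = (kg·m²·s⁻³·A⁻¹) · (m⁻⁴·cd²) · m = kg·m⁻¹·s⁻³·A⁻¹·cd².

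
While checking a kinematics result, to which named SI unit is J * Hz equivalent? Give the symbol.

W

J = N·m (work = force × distance),
    = kg·m²·s⁻².
Hz = 1/s = s⁻¹ (frequency is cycles per second).
Combining: J·Hz = (kg·m²·s⁻²) · s⁻¹ = kg·m²·s⁻³.
kg·m²·s⁻³ is the base-SI form of the watt.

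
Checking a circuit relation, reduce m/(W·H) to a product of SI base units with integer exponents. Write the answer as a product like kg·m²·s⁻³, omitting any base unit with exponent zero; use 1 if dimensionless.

W = J/s (power = energy per time),
    = kg·m²·s⁻³.
So W⁻¹ = kg⁻¹·m⁻²·s³.
H = Wb/A (inductance = flux per current),
    = kg·m²·s⁻²·A⁻².
So H⁻¹ = kg⁻¹·m⁻²·s²·A².
Combining: m·W⁻¹·H⁻¹ = m · (kg⁻¹·m⁻²·s³) · (kg⁻¹·m⁻²·s²·A²) = kg⁻²·m⁻³·s⁵·A².

kg⁻²·m⁻³·s⁵·A²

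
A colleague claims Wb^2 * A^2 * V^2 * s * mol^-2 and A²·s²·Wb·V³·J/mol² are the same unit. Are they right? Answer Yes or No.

Left side:
  Wb = V·s (flux: a volt is a weber per second),
      = kg·m²·s⁻²·A⁻¹.
  So Wb² = kg²·m⁴·s⁻⁴·A⁻².
  V = W/A (potential = power per current),
      = kg·m²·s⁻³·A⁻¹.
  So V² = kg²·m⁴·s⁻⁶·A⁻².
  Combining: Wb²·A²·V²·s·mol⁻² = (kg²·m⁴·s⁻⁴·A⁻²) · A² · (kg²·m⁴·s⁻⁶·A⁻²) · s · mol⁻² = kg⁴·m⁸·s⁻⁹·A⁻²·mol⁻².
Right side:
  Wb = V·s (flux: a volt is a weber per second),
      = kg·m²·s⁻²·A⁻¹.
  V = W/A (potential = power per current),
      = kg·m²·s⁻³·A⁻¹.
  So V³ = kg³·m⁶·s⁻⁹·A⁻³.
  J = N·m (work = force × distance),
      = kg·m²·s⁻².
  Combining: mol⁻²·A²·s²·Wb·V³·J = mol⁻² · A² · s² · (kg·m²·s⁻²·A⁻¹) · (kg³·m⁶·s⁻⁹·A⁻³) · (kg·m²·s⁻²) = kg⁵·m¹⁰·s⁻¹¹·A⁻²·mol⁻².
Left is kg⁴·m⁸·s⁻⁹·A⁻²·mol⁻²; right is kg⁵·m¹⁰·s⁻¹¹·A⁻²·mol⁻² — different.

No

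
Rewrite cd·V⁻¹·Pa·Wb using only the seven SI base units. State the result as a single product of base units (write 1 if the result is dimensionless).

V = kg·m²·s⁻³·A⁻¹.
So V⁻¹ = kg⁻¹·m⁻²·s³·A.
Pa = kg·m⁻¹·s⁻².
Wb = kg·m²·s⁻²·A⁻¹.
Combining: cd·V⁻¹·Pa·Wb = cd · (kg⁻¹·m⁻²·s³·A) · (kg·m⁻¹·s⁻²) · (kg·m²·s⁻²·A⁻¹) = kg·m⁻¹·s⁻¹·cd.

kg·m⁻¹·s⁻¹·cd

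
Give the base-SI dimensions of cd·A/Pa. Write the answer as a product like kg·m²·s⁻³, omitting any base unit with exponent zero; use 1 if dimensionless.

kg⁻¹·m·s²·A·cd

Pa = N/m² (pressure = force per area),
    = kg·m⁻¹·s⁻².
So Pa⁻¹ = kg⁻¹·m·s².
Combining: cd·A·Pa⁻¹ = cd · A · (kg⁻¹·m·s²) = kg⁻¹·m·s²·A·cd.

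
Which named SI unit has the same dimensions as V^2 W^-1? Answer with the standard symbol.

Ω

V = kg·m²·s⁻³·A⁻¹.
So V² = kg²·m⁴·s⁻⁶·A⁻².
W = kg·m²·s⁻³.
So W⁻¹ = kg⁻¹·m⁻²·s³.
Combining: V²·W⁻¹ = (kg²·m⁴·s⁻⁶·A⁻²) · (kg⁻¹·m⁻²·s³) = kg·m²·s⁻³·A⁻².
kg·m²·s⁻³·A⁻² is the base-SI form of the ohm.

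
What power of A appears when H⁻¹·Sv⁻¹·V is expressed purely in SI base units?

H = kg·m²·s⁻²·A⁻².
So H⁻¹ = kg⁻¹·m⁻²·s²·A².
Sv = m²·s⁻².
So Sv⁻¹ = m⁻²·s².
V = kg·m²·s⁻³·A⁻¹.
Combining: H⁻¹·Sv⁻¹·V = (kg⁻¹·m⁻²·s²·A²) · (m⁻²·s²) · (kg·m²·s⁻³·A⁻¹) = m⁻²·s·A.
The exponent of A is 1.

1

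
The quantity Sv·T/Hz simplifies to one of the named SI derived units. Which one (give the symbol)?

Sv = m²·s⁻².
Hz = s⁻¹.
So Hz⁻¹ = s.
T = kg·s⁻²·A⁻¹.
Combining: Sv·Hz⁻¹·T = (m²·s⁻²) · s · (kg·s⁻²·A⁻¹) = kg·m²·s⁻³·A⁻¹.
kg·m²·s⁻³·A⁻¹ is the base-SI form of the volt.

V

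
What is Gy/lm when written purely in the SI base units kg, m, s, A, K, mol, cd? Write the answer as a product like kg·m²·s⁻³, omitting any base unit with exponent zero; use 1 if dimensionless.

Gy = J/kg (absorbed dose = energy per mass),
    = m²·s⁻².
lm = cd·sr = cd (luminous flux; sr is dimensionless).
So lm⁻¹ = cd⁻¹.
Combining: Gy·lm⁻¹ = (m²·s⁻²) · cd⁻¹ = m²·s⁻²·cd⁻¹.

m²·s⁻²·cd⁻¹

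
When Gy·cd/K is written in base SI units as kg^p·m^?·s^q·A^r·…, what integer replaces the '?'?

Gy = m²·s⁻².
Combining: K⁻¹·Gy·cd = K⁻¹ · (m²·s⁻²) · cd = m²·s⁻²·K⁻¹·cd.
The exponent of m is 2.

2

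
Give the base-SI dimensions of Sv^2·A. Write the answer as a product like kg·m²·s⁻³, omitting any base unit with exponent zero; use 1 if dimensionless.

Sv = m²·s⁻².
So Sv² = m⁴·s⁻⁴.
Combining: Sv²·A = (m⁴·s⁻⁴) · A = m⁴·s⁻⁴·A.

m⁴·s⁻⁴·A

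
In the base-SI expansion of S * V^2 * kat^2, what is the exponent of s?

S = 1/Ω (conductance is reciprocal resistance),
    = kg⁻¹·m⁻²·s³·A².
V = W/A (potential = power per current),
    = kg·m²·s⁻³·A⁻¹.
So V² = kg²·m⁴·s⁻⁶·A⁻².
kat = mol/s = s⁻¹·mol (catalytic activity).
So kat² = s⁻²·mol².
Combining: S·V²·kat² = (kg⁻¹·m⁻²·s³·A²) · (kg²·m⁴·s⁻⁶·A⁻²) · (s⁻²·mol²) = kg·m²·s⁻⁵·mol².
The exponent of s is -5.

-5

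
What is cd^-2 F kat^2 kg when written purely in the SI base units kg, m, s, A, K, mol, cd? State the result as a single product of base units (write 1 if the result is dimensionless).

F = kg⁻¹·m⁻²·s⁴·A².
kat = s⁻¹·mol.
So kat² = s⁻²·mol².
Combining: cd⁻²·F·kat²·kg = cd⁻² · (kg⁻¹·m⁻²·s⁴·A²) · (s⁻²·mol²) · kg = m⁻²·s²·A²·mol²·cd⁻².

m⁻²·s²·A²·mol²·cd⁻²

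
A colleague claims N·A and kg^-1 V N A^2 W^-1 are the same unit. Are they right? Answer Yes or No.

No

Left side:
  N = kg·m/s² = kg·m·s⁻² (force = mass × acceleration).
  Combining: N·A = (kg·m·s⁻²) · A = kg·m·s⁻²·A.
Right side:
  V = kg·m²·s⁻³·A⁻¹.
  N = kg·m·s⁻².
  W = kg·m²·s⁻³.
  So W⁻¹ = kg⁻¹·m⁻²·s³.
  Combining: kg⁻¹·V·N·A²·W⁻¹ = kg⁻¹ · (kg·m²·s⁻³·A⁻¹) · (kg·m·s⁻²) · A² · (kg⁻¹·m⁻²·s³) = m·s⁻²·A.
Left is kg·m·s⁻²·A; right is m·s⁻²·A — different.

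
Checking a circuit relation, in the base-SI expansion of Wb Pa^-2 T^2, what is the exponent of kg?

1

Wb = V·s (flux: a volt is a weber per second),
    = kg·m²·s⁻²·A⁻¹.
Pa = N/m² (pressure = force per area),
    = kg·m⁻¹·s⁻².
So Pa⁻² = kg⁻²·m²·s⁴.
T = Wb/m² (flux density = flux per area),
    = kg·s⁻²·A⁻¹.
So T² = kg²·s⁻⁴·A⁻².
Combining: Wb·Pa⁻²·T² = (kg·m²·s⁻²·A⁻¹) · (kg⁻²·m²·s⁴) · (kg²·s⁻⁴·A⁻²) = kg·m⁴·s⁻²·A⁻³.
The exponent of kg is 1.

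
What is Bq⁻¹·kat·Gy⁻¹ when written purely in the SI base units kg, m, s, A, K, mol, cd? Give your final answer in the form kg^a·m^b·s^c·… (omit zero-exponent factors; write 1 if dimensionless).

Bq = 1/s = s⁻¹ (activity is decays per second).
So Bq⁻¹ = s.
kat = mol/s = s⁻¹·mol (catalytic activity).
Gy = J/kg (absorbed dose = energy per mass),
    = m²·s⁻².
So Gy⁻¹ = m⁻²·s².
Combining: Bq⁻¹·kat·Gy⁻¹ = s · (s⁻¹·mol) · (m⁻²·s²) = m⁻²·s²·mol.

m⁻²·s²·mol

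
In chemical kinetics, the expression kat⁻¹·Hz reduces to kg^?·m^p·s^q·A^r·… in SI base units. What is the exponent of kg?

kat = s⁻¹·mol.
So kat⁻¹ = s·mol⁻¹.
Hz = s⁻¹.
Combining: kat⁻¹·Hz = (s·mol⁻¹) · s⁻¹ = mol⁻¹.
The exponent of kg is 0.

0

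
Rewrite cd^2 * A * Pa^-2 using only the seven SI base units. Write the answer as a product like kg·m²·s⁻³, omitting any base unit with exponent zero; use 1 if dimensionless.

Pa = N/m² (pressure = force per area),
    = kg·m⁻¹·s⁻².
So Pa⁻² = kg⁻²·m²·s⁴.
Combining: cd²·A·Pa⁻² = cd² · A · (kg⁻²·m²·s⁴) = kg⁻²·m²·s⁴·A·cd².

kg⁻²·m²·s⁴·A·cd²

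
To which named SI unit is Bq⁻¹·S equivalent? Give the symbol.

F

Bq = 1/s = s⁻¹ (activity is decays per second).
So Bq⁻¹ = s.
S = 1/Ω (conductance is reciprocal resistance),
    = kg⁻¹·m⁻²·s³·A².
Combining: Bq⁻¹·S = s · (kg⁻¹·m⁻²·s³·A²) = kg⁻¹·m⁻²·s⁴·A².
kg⁻¹·m⁻²·s⁴·A² is the base-SI form of the farad.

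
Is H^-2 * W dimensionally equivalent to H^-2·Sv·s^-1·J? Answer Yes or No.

No

Left side:
  H = kg·m²·s⁻²·A⁻².
  So H⁻² = kg⁻²·m⁻⁴·s⁴·A⁴.
  W = kg·m²·s⁻³.
  Combining: H⁻²·W = (kg⁻²·m⁻⁴·s⁴·A⁴) · (kg·m²·s⁻³) = kg⁻¹·m⁻²·s·A⁴.
Right side:
  H = kg·m²·s⁻²·A⁻².
  So H⁻² = kg⁻²·m⁻⁴·s⁴·A⁴.
  Sv = m²·s⁻².
  J = kg·m²·s⁻².
  Combining: H⁻²·Sv·s⁻¹·J = (kg⁻²·m⁻⁴·s⁴·A⁴) · (m²·s⁻²) · s⁻¹ · (kg·m²·s⁻²) = kg⁻¹·s⁻¹·A⁴.
Left is kg⁻¹·m⁻²·s·A⁴; right is kg⁻¹·s⁻¹·A⁴ — different.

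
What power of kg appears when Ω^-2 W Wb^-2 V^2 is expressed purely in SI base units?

-1

Ω = V/A (resistance = voltage per current),
    = kg·m²·s⁻³·A⁻².
So Ω⁻² = kg⁻²·m⁻⁴·s⁶·A⁴.
W = J/s (power = energy per time),
    = kg·m²·s⁻³.
Wb = V·s (flux: a volt is a weber per second),
    = kg·m²·s⁻²·A⁻¹.
So Wb⁻² = kg⁻²·m⁻⁴·s⁴·A².
V = W/A (potential = power per current),
    = kg·m²·s⁻³·A⁻¹.
So V² = kg²·m⁴·s⁻⁶·A⁻².
Combining: Ω⁻²·W·Wb⁻²·V² = (kg⁻²·m⁻⁴·s⁶·A⁴) · (kg·m²·s⁻³) · (kg⁻²·m⁻⁴·s⁴·A²) · (kg²·m⁴·s⁻⁶·A⁻²) = kg⁻¹·m⁻²·s·A⁴.
The exponent of kg is -1.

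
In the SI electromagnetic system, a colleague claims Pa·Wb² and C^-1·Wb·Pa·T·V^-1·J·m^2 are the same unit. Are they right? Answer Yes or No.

Yes

Left side:
  Pa = kg·m⁻¹·s⁻².
  Wb = kg·m²·s⁻²·A⁻¹.
  So Wb² = kg²·m⁴·s⁻⁴·A⁻².
  Combining: Pa·Wb² = (kg·m⁻¹·s⁻²) · (kg²·m⁴·s⁻⁴·A⁻²) = kg³·m³·s⁻⁶·A⁻².
Right side:
  C = A·s = s·A (charge = current × time).
  So C⁻¹ = s⁻¹·A⁻¹.
  Wb = V·s (flux: a volt is a weber per second),
      = kg·m²·s⁻²·A⁻¹.
  Pa = N/m² (pressure = force per area),
      = kg·m⁻¹·s⁻².
  T = Wb/m² (flux density = flux per area),
      = kg·s⁻²·A⁻¹.
  V = W/A (potential = power per current),
      = kg·m²·s⁻³·A⁻¹.
  So V⁻¹ = kg⁻¹·m⁻²·s³·A.
  J = N·m (work = force × distance),
      = kg·m²·s⁻².
  Combining: C⁻¹·Wb·Pa·T·V⁻¹·J·m² = (s⁻¹·A⁻¹) · (kg·m²·s⁻²·A⁻¹) · (kg·m⁻¹·s⁻²) · (kg·s⁻²·A⁻¹) · (kg⁻¹·m⁻²·s³·A) · (kg·m²·s⁻²) · m² = kg³·m³·s⁻⁶·A⁻².
Both reduce to kg³·m³·s⁻⁶·A⁻².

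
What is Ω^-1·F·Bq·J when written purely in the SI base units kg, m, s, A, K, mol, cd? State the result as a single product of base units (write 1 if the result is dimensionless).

Ω = V/A (resistance = voltage per current),
    = kg·m²·s⁻³·A⁻².
So Ω⁻¹ = kg⁻¹·m⁻²·s³·A².
F = C/V (capacitance = charge per voltage),
    = A·s/(kg·m²·s⁻³·A⁻¹) (substituting C and V),
    = kg⁻¹·m⁻²·s⁴·A².
Bq = 1/s = s⁻¹ (activity is decays per second).
J = N·m (work = force × distance),
    = kg·m²·s⁻².
Combining: Ω⁻¹·F·Bq·J = (kg⁻¹·m⁻²·s³·A²) · (kg⁻¹·m⁻²·s⁴·A²) · s⁻¹ · (kg·m²·s⁻²) = kg⁻¹·m⁻²·s⁴·A⁴.

kg⁻¹·m⁻²·s⁴·A⁴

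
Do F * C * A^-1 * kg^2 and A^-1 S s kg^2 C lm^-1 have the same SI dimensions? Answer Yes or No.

Left side:
  F = kg⁻¹·m⁻²·s⁴·A².
  C = s·A.
  Combining: F·C·A⁻¹·kg² = (kg⁻¹·m⁻²·s⁴·A²) · (s·A) · A⁻¹ · kg² = kg·m⁻²·s⁵·A².
Right side:
  S = 1/Ω (conductance is reciprocal resistance),
      = kg⁻¹·m⁻²·s³·A².
  C = A·s = s·A (charge = current × time).
  lm = cd·sr = cd (luminous flux; sr is dimensionless).
  So lm⁻¹ = cd⁻¹.
  Combining: A⁻¹·S·s·kg²·C·lm⁻¹ = A⁻¹ · (kg⁻¹·m⁻²·s³·A²) · s · kg² · (s·A) · cd⁻¹ = kg·m⁻²·s⁵·A²·cd⁻¹.
Left is kg·m⁻²·s⁵·A²; right is kg·m⁻²·s⁵·A²·cd⁻¹ — different.

No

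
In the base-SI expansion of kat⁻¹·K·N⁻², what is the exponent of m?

-2

kat = mol/s = s⁻¹·mol (catalytic activity).
So kat⁻¹ = s·mol⁻¹.
N = kg·m/s² = kg·m·s⁻² (force = mass × acceleration).
So N⁻² = kg⁻²·m⁻²·s⁴.
Combining: kat⁻¹·K·N⁻² = (s·mol⁻¹) · K · (kg⁻²·m⁻²·s⁴) = kg⁻²·m⁻²·s⁵·K·mol⁻¹.
The exponent of m is -2.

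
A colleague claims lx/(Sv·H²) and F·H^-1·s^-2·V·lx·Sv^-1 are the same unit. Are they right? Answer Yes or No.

Left side:
  lx = lm/m² (illuminance = luminous flux per area),
      = m⁻²·cd.
  Sv = J/kg (equivalent dose = energy per mass),
      = m²·s⁻².
  So Sv⁻¹ = m⁻²·s².
  H = Wb/A (inductance = flux per current),
      = kg·m²·s⁻²·A⁻².
  So H⁻² = kg⁻²·m⁻⁴·s⁴·A⁴.
  Combining: lx·Sv⁻¹·H⁻² = (m⁻²·cd) · (m⁻²·s²) · (kg⁻²·m⁻⁴·s⁴·A⁴) = kg⁻²·m⁻⁸·s⁶·A⁴·cd.
Right side:
  F = C/V (capacitance = charge per voltage),
      = A·s/(kg·m²·s⁻³·A⁻¹) (substituting C and V),
      = kg⁻¹·m⁻²·s⁴·A².
  H = Wb/A (inductance = flux per current),
      = kg·m²·s⁻²·A⁻².
  So H⁻¹ = kg⁻¹·m⁻²·s²·A².
  V = W/A (potential = power per current),
      = kg·m²·s⁻³·A⁻¹.
  lx = lm/m² (illuminance = luminous flux per area),
      = m⁻²·cd.
  Sv = J/kg (equivalent dose = energy per mass),
      = m²·s⁻².
  So Sv⁻¹ = m⁻²·s².
  Combining: F·H⁻¹·s⁻²·V·lx·Sv⁻¹ = (kg⁻¹·m⁻²·s⁴·A²) · (kg⁻¹·m⁻²·s²·A²) · s⁻² · (kg·m²·s⁻³·A⁻¹) · (m⁻²·cd) · (m⁻²·s²) = kg⁻¹·m⁻⁶·s³·A³·cd.
Left is kg⁻²·m⁻⁸·s⁶·A⁴·cd; right is kg⁻¹·m⁻⁶·s³·A³·cd — different.

No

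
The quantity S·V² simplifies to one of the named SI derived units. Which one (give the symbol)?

S = 1/Ω (conductance is reciprocal resistance),
    = kg⁻¹·m⁻²·s³·A².
V = W/A (potential = power per current),
    = kg·m²·s⁻³·A⁻¹.
So V² = kg²·m⁴·s⁻⁶·A⁻².
Combining: S·V² = (kg⁻¹·m⁻²·s³·A²) · (kg²·m⁴·s⁻⁶·A⁻²) = kg·m²·s⁻³.
kg·m²·s⁻³ is the base-SI form of the watt.

W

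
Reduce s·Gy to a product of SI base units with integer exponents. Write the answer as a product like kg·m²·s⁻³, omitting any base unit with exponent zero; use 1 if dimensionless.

Gy = J/kg (absorbed dose = energy per mass),
    = m²·s⁻².
Combining: s·Gy = s · (m²·s⁻²) = m²·s⁻¹.

m²·s⁻¹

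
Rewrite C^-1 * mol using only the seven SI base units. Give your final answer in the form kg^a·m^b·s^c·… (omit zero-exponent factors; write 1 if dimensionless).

s⁻¹·A⁻¹·mol

C = s·A.
So C⁻¹ = s⁻¹·A⁻¹.
Combining: C⁻¹·mol = (s⁻¹·A⁻¹) · mol = s⁻¹·A⁻¹·mol.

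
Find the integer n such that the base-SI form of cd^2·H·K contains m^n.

2

H = kg·m²·s⁻²·A⁻².
Combining: cd²·H·K = cd² · (kg·m²·s⁻²·A⁻²) · K = kg·m²·s⁻²·A⁻²·K·cd².
The exponent of m is 2.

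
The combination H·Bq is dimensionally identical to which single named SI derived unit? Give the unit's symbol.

Ω

H = Wb/A (inductance = flux per current),
    = kg·m²·s⁻²·A⁻².
Bq = 1/s = s⁻¹ (activity is decays per second).
Combining: H·Bq = (kg·m²·s⁻²·A⁻²) · s⁻¹ = kg·m²·s⁻³·A⁻².
kg·m²·s⁻³·A⁻² is the base-SI form of the ohm.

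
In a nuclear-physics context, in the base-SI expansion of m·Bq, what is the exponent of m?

1

Bq = s⁻¹.
Combining: m·Bq = m · s⁻¹ = m·s⁻¹.
The exponent of m is 1.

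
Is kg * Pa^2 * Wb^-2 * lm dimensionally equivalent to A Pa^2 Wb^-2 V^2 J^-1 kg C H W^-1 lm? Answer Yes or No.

Left side:
  Pa = kg·m⁻¹·s⁻².
  So Pa² = kg²·m⁻²·s⁻⁴.
  Wb = kg·m²·s⁻²·A⁻¹.
  So Wb⁻² = kg⁻²·m⁻⁴·s⁴·A².
  lm = cd.
  Combining: kg·Pa²·Wb⁻²·lm = kg · (kg²·m⁻²·s⁻⁴) · (kg⁻²·m⁻⁴·s⁴·A²) · cd = kg·m⁻⁶·A²·cd.
Right side:
  Pa = kg·m⁻¹·s⁻².
  So Pa² = kg²·m⁻²·s⁻⁴.
  Wb = kg·m²·s⁻²·A⁻¹.
  So Wb⁻² = kg⁻²·m⁻⁴·s⁴·A².
  V = kg·m²·s⁻³·A⁻¹.
  So V² = kg²·m⁴·s⁻⁶·A⁻².
  J = kg·m²·s⁻².
  So J⁻¹ = kg⁻¹·m⁻²·s².
  C = s·A.
  H = kg·m²·s⁻²·A⁻².
  W = kg·m²·s⁻³.
  So W⁻¹ = kg⁻¹·m⁻²·s³.
  lm = cd.
  Combining: A·Pa²·Wb⁻²·V²·J⁻¹·kg·C·H·W⁻¹·lm = A · (kg²·m⁻²·s⁻⁴) · (kg⁻²·m⁻⁴·s⁴·A²) · (kg²·m⁴·s⁻⁶·A⁻²) · (kg⁻¹·m⁻²·s²) · kg · (s·A) · (kg·m²·s⁻²·A⁻²) · (kg⁻¹·m⁻²·s³) · cd = kg²·m⁻⁴·s⁻²·cd.
Left is kg·m⁻⁶·A²·cd; right is kg²·m⁻⁴·s⁻²·cd — different.

No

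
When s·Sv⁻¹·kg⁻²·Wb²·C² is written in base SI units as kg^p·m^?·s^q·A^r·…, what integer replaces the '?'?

Sv = m²·s⁻².
So Sv⁻¹ = m⁻²·s².
Wb = kg·m²·s⁻²·A⁻¹.
So Wb² = kg²·m⁴·s⁻⁴·A⁻².
C = s·A.
So C² = s²·A².
Combining: s·Sv⁻¹·kg⁻²·Wb²·C² = s · (m⁻²·s²) · kg⁻² · (kg²·m⁴·s⁻⁴·A⁻²) · (s²·A²) = m²·s.
The exponent of m is 2.

2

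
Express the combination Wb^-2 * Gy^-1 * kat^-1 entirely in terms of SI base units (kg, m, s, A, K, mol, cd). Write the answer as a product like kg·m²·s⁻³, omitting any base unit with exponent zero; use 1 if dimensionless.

kg⁻²·m⁻⁶·s⁷·A²·mol⁻¹

Wb = kg·m²·s⁻²·A⁻¹.
So Wb⁻² = kg⁻²·m⁻⁴·s⁴·A².
Gy = m²·s⁻².
So Gy⁻¹ = m⁻²·s².
kat = s⁻¹·mol.
So kat⁻¹ = s·mol⁻¹.
Combining: Wb⁻²·Gy⁻¹·kat⁻¹ = (kg⁻²·m⁻⁴·s⁴·A²) · (m⁻²·s²) · (s·mol⁻¹) = kg⁻²·m⁻⁶·s⁷·A²·mol⁻¹.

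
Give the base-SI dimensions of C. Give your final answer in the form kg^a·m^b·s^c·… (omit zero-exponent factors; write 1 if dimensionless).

C = A·s = s·A (charge = current × time).

s·A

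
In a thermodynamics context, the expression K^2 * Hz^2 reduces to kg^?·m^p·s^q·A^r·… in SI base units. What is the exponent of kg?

Hz = s⁻¹.
So Hz² = s⁻².
Combining: K²·Hz² = K² · s⁻² = s⁻²·K².
The exponent of kg is 0.

0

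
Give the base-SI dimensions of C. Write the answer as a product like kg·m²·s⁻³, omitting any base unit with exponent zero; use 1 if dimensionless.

C = A·s = s·A (charge = current × time).

s·A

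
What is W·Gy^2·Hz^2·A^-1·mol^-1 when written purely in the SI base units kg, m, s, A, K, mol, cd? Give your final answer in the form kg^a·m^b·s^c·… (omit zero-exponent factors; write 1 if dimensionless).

W = kg·m²·s⁻³.
Gy = m²·s⁻².
So Gy² = m⁴·s⁻⁴.
Hz = s⁻¹.
So Hz² = s⁻².
Combining: W·Gy²·Hz²·A⁻¹·mol⁻¹ = (kg·m²·s⁻³) · (m⁴·s⁻⁴) · s⁻² · A⁻¹ · mol⁻¹ = kg·m⁶·s⁻⁹·A⁻¹·mol⁻¹.

kg·m⁶·s⁻⁹·A⁻¹·mol⁻¹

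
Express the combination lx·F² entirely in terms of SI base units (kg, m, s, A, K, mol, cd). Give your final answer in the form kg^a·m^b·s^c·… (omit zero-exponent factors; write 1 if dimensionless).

kg⁻²·m⁻⁶·s⁸·A⁴·cd

lx = lm/m² (illuminance = luminous flux per area),
    = m⁻²·cd.
F = C/V (capacitance = charge per voltage),
    = A·s/(kg·m²·s⁻³·A⁻¹) (substituting C and V),
    = kg⁻¹·m⁻²·s⁴·A².
So F² = kg⁻²·m⁻⁴·s⁸·A⁴.
Combining: lx·F² = (m⁻²·cd) · (kg⁻²·m⁻⁴·s⁸·A⁴) = kg⁻²·m⁻⁶·s⁸·A⁴·cd.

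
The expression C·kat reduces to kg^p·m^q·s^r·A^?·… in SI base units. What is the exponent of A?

C = s·A.
kat = s⁻¹·mol.
Combining: C·kat = (s·A) · (s⁻¹·mol) = A·mol.
The exponent of A is 1.

1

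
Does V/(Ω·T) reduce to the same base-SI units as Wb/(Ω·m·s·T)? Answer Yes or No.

Left side:
  Ω = kg·m²·s⁻³·A⁻².
  So Ω⁻¹ = kg⁻¹·m⁻²·s³·A².
  T = kg·s⁻²·A⁻¹.
  So T⁻¹ = kg⁻¹·s²·A.
  V = kg·m²·s⁻³·A⁻¹.
  Combining: Ω⁻¹·T⁻¹·V = (kg⁻¹·m⁻²·s³·A²) · (kg⁻¹·s²·A) · (kg·m²·s⁻³·A⁻¹) = kg⁻¹·s²·A².
Right side:
  Ω = V/A (resistance = voltage per current),
      = kg·m²·s⁻³·A⁻².
  So Ω⁻¹ = kg⁻¹·m⁻²·s³·A².
  Wb = V·s (flux: a volt is a weber per second),
      = kg·m²·s⁻²·A⁻¹.
  T = Wb/m² (flux density = flux per area),
      = kg·s⁻²·A⁻¹.
  So T⁻¹ = kg⁻¹·s²·A.
  Combining: Ω⁻¹·m⁻¹·Wb·s⁻¹·T⁻¹ = (kg⁻¹·m⁻²·s³·A²) · m⁻¹ · (kg·m²·s⁻²·A⁻¹) · s⁻¹ · (kg⁻¹·s²·A) = kg⁻¹·m⁻¹·s²·A².
Left is kg⁻¹·s²·A²; right is kg⁻¹·m⁻¹·s²·A² — different.

No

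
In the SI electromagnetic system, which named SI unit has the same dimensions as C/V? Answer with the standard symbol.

V = W/A (potential = power per current),
    = kg·m²·s⁻³·A⁻¹.
So V⁻¹ = kg⁻¹·m⁻²·s³·A.
C = A·s = s·A (charge = current × time).
Combining: V⁻¹·C = (kg⁻¹·m⁻²·s³·A) · (s·A) = kg⁻¹·m⁻²·s⁴·A².
kg⁻¹·m⁻²·s⁴·A² is the base-SI form of the farad.

F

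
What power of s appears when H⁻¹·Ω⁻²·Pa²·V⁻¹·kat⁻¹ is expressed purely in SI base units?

H = Wb/A (inductance = flux per current),
    = kg·m²·s⁻²·A⁻².
So H⁻¹ = kg⁻¹·m⁻²·s²·A².
Ω = V/A (resistance = voltage per current),
    = kg·m²·s⁻³·A⁻².
So Ω⁻² = kg⁻²·m⁻⁴·s⁶·A⁴.
Pa = N/m² (pressure = force per area),
    = kg·m⁻¹·s⁻².
So Pa² = kg²·m⁻²·s⁻⁴.
V = W/A (potential = power per current),
    = kg·m²·s⁻³·A⁻¹.
So V⁻¹ = kg⁻¹·m⁻²·s³·A.
kat = mol/s = s⁻¹·mol (catalytic activity).
So kat⁻¹ = s·mol⁻¹.
Combining: H⁻¹·Ω⁻²·Pa²·V⁻¹·kat⁻¹ = (kg⁻¹·m⁻²·s²·A²) · (kg⁻²·m⁻⁴·s⁶·A⁴) · (kg²·m⁻²·s⁻⁴) · (kg⁻¹·m⁻²·s³·A) · (s·mol⁻¹) = kg⁻²·m⁻¹⁰·s⁸·A⁷·mol⁻¹.
The exponent of s is 8.

8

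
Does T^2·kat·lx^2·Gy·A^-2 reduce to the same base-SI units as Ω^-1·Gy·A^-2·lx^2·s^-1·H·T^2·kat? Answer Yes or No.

Left side:
  T = Wb/m² (flux density = flux per area),
      = kg·s⁻²·A⁻¹.
  So T² = kg²·s⁻⁴·A⁻².
  kat = mol/s = s⁻¹·mol (catalytic activity).
  lx = lm/m² (illuminance = luminous flux per area),
      = m⁻²·cd.
  So lx² = m⁻⁴·cd².
  Gy = J/kg (absorbed dose = energy per mass),
      = m²·s⁻².
  Combining: T²·kat·lx²·Gy·A⁻² = (kg²·s⁻⁴·A⁻²) · (s⁻¹·mol) · (m⁻⁴·cd²) · (m²·s⁻²) · A⁻² = kg²·m⁻²·s⁻⁷·A⁻⁴·mol·cd².
Right side:
  Ω = kg·m²·s⁻³·A⁻².
  So Ω⁻¹ = kg⁻¹·m⁻²·s³·A².
  Gy = m²·s⁻².
  lx = m⁻²·cd.
  So lx² = m⁻⁴·cd².
  H = kg·m²·s⁻²·A⁻².
  T = kg·s⁻²·A⁻¹.
  So T² = kg²·s⁻⁴·A⁻².
  kat = s⁻¹·mol.
  Combining: Ω⁻¹·Gy·A⁻²·lx²·s⁻¹·H·T²·kat = (kg⁻¹·m⁻²·s³·A²) · (m²·s⁻²) · A⁻² · (m⁻⁴·cd²) · s⁻¹ · (kg·m²·s⁻²·A⁻²) · (kg²·s⁻⁴·A⁻²) · (s⁻¹·mol) = kg²·m⁻²·s⁻⁷·A⁻⁴·mol·cd².
Both reduce to kg²·m⁻²·s⁻⁷·A⁻⁴·mol·cd².

Yes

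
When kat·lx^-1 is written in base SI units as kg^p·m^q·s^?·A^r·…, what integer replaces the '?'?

-1

kat = mol/s = s⁻¹·mol (catalytic activity).
lx = lm/m² (illuminance = luminous flux per area),
    = m⁻²·cd.
So lx⁻¹ = m²·cd⁻¹.
Combining: kat·lx⁻¹ = (s⁻¹·mol) · (m²·cd⁻¹) = m²·s⁻¹·mol·cd⁻¹.
The exponent of s is -1.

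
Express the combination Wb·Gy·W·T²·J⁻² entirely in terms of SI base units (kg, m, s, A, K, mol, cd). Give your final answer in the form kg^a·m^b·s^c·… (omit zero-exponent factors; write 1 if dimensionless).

Wb = kg·m²·s⁻²·A⁻¹.
Gy = m²·s⁻².
W = kg·m²·s⁻³.
T = kg·s⁻²·A⁻¹.
So T² = kg²·s⁻⁴·A⁻².
J = kg·m²·s⁻².
So J⁻² = kg⁻²·m⁻⁴·s⁴.
Combining: Wb·Gy·W·T²·J⁻² = (kg·m²·s⁻²·A⁻¹) · (m²·s⁻²) · (kg·m²·s⁻³) · (kg²·s⁻⁴·A⁻²) · (kg⁻²·m⁻⁴·s⁴) = kg²·m²·s⁻⁷·A⁻³.

kg²·m²·s⁻⁷·A⁻³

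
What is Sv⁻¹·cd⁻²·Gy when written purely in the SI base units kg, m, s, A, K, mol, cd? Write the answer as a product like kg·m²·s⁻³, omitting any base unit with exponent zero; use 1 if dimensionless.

cd⁻²

Sv = J/kg (equivalent dose = energy per mass),
    = m²·s⁻².
So Sv⁻¹ = m⁻²·s².
Gy = J/kg (absorbed dose = energy per mass),
    = m²·s⁻².
Combining: Sv⁻¹·cd⁻²·Gy = (m⁻²·s²) · cd⁻² · (m²·s⁻²) = cd⁻².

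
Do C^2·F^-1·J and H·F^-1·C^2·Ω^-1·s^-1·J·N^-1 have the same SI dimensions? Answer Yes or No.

No

Left side:
  C = A·s = s·A (charge = current × time).
  So C² = s²·A².
  F = C/V (capacitance = charge per voltage),
      = A·s/(kg·m²·s⁻³·A⁻¹) (substituting C and V),
      = kg⁻¹·m⁻²·s⁴·A².
  So F⁻¹ = kg·m²·s⁻⁴·A⁻².
  J = N·m (work = force × distance),
      = kg·m²·s⁻².
  Combining: C²·F⁻¹·J = (s²·A²) · (kg·m²·s⁻⁴·A⁻²) · (kg·m²·s⁻²) = kg²·m⁴·s⁻⁴.
Right side:
  H = Wb/A (inductance = flux per current),
      = kg·m²·s⁻²·A⁻².
  F = C/V (capacitance = charge per voltage),
      = A·s/(kg·m²·s⁻³·A⁻¹) (substituting C and V),
      = kg⁻¹·m⁻²·s⁴·A².
  So F⁻¹ = kg·m²·s⁻⁴·A⁻².
  C = A·s = s·A (charge = current × time).
  So C² = s²·A².
  Ω = V/A (resistance = voltage per current),
      = kg·m²·s⁻³·A⁻².
  So Ω⁻¹ = kg⁻¹·m⁻²·s³·A².
  J = N·m (work = force × distance),
      = kg·m²·s⁻².
  N = kg·m/s² = kg·m·s⁻² (force = mass × acceleration).
  So N⁻¹ = kg⁻¹·m⁻¹·s².
  Combining: H·F⁻¹·C²·Ω⁻¹·s⁻¹·J·N⁻¹ = (kg·m²·s⁻²·A⁻²) · (kg·m²·s⁻⁴·A⁻²) · (s²·A²) · (kg⁻¹·m⁻²·s³·A²) · s⁻¹ · (kg·m²·s⁻²) · (kg⁻¹·m⁻¹·s²) = kg·m³·s⁻².
Left is kg²·m⁴·s⁻⁴; right is kg·m³·s⁻² — different.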